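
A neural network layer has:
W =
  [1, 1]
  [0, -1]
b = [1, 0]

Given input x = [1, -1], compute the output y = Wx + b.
y = [1, 1]

Wx = [1×1 + 1×-1, 0×1 + -1×-1]
   = [0, 1]
y = Wx + b = [0 + 1, 1 + 0] = [1, 1]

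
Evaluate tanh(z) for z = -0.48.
-0.4462

tanh(-0.48) = (e^(-0.48) - e^(0.48))/(e^(-0.48) + e^(0.48)) = -0.4462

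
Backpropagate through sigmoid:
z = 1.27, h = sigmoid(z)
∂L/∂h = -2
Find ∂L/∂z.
∂L/∂z = -0.3424

σ(1.27) = 0.7807
σ'(1.27) = σ(1.27)(1 - σ(1.27)) = 0.7807 × 0.2193 = 0.1712
∂L/∂z = ∂L/∂h · σ'(z) = -2 × 0.1712 = -0.3424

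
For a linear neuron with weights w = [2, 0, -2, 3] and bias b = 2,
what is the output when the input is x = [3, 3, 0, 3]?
y = 17

y = (2)(3) + (0)(3) + (-2)(0) + (3)(3) + 2 = 17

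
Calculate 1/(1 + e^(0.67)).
0.3385

sigmoid(-0.67) = 1/(1 + e^(0.67)) = 1/(1 + 1.954) = 0.3385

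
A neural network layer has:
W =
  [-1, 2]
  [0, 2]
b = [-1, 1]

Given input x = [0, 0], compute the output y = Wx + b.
y = [-1, 1]

Wx = [-1×0 + 2×0, 0×0 + 2×0]
   = [0, 0]
y = Wx + b = [0 + -1, 0 + 1] = [-1, 1]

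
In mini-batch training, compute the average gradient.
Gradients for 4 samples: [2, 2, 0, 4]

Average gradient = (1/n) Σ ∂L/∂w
Average gradient = 2

Average = (1/4)(2 + 2 + 0 + 4) = 8/4 = 2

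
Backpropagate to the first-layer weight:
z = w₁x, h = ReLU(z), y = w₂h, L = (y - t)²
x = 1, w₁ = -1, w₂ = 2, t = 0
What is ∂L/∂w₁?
∂L/∂w₁ = 0

Forward pass:
z = w₁x = -1×1 = -1
h = ReLU(-1) = 0
y = w₂h = 2×0 = 0

Backward pass:
∂L/∂y = 2(y - t) = 2(0 - 0) = 0
∂y/∂h = w₂ = 2
∂h/∂z = 0 (ReLU derivative)
∂z/∂w₁ = x = 1

∂L/∂w₁ = 0 × 2 × 0 × 1 = 0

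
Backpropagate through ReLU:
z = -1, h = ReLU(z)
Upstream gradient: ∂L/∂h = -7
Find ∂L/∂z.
∂L/∂z = 0

h = ReLU(-1) = 0
Since z < 0: ∂h/∂z = 0
∂L/∂z = ∂L/∂h · ∂h/∂z = -7 × 0 = 0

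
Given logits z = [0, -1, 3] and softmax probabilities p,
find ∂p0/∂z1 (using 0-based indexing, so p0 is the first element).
∂p0/∂z1 = -0.0007993

p = softmax(z) = [0.04661, 0.01715, 0.9362]
p0 = 0.04661, p1 = 0.01715

∂p0/∂z1 = -p0 × p1 = -0.04661 × 0.01715 = -0.0007993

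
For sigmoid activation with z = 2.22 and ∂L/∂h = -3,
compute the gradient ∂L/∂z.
∂L/∂z = -0.2651

σ(2.22) = 0.902
σ'(2.22) = σ(2.22)(1 - σ(2.22)) = 0.902 × 0.09797 = 0.08837
∂L/∂z = ∂L/∂h · σ'(z) = -3 × 0.08837 = -0.2651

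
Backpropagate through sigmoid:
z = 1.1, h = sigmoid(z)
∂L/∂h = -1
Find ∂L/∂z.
∂L/∂z = -0.1874

σ(1.1) = 0.7503
σ'(1.1) = σ(1.1)(1 - σ(1.1)) = 0.7503 × 0.2497 = 0.1874
∂L/∂z = ∂L/∂h · σ'(z) = -1 × 0.1874 = -0.1874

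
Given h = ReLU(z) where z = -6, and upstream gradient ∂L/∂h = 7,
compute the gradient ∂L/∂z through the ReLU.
∂L/∂z = 0

h = ReLU(-6) = 0
Since z < 0: ∂h/∂z = 0
∂L/∂z = ∂L/∂h · ∂h/∂z = 7 × 0 = 0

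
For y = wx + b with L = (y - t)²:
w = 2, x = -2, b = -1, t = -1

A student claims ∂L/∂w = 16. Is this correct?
Correct

y = (2)(-2) + -1 = -5
∂L/∂y = 2(y - t) = 2(-5 - -1) = -8
∂y/∂w = x = -2
∂L/∂w = -8 × -2 = 16

Claimed value: 16
Correct: The correct gradient is 16.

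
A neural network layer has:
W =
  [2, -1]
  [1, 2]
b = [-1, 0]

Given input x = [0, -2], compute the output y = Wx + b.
y = [1, -4]

Wx = [2×0 + -1×-2, 1×0 + 2×-2]
   = [2, -4]
y = Wx + b = [2 + -1, -4 + 0] = [1, -4]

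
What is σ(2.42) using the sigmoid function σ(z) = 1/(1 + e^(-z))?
0.9183

sigmoid(2.42) = 1/(1 + e^(-2.42)) = 1/(1 + 0.08892) = 0.9183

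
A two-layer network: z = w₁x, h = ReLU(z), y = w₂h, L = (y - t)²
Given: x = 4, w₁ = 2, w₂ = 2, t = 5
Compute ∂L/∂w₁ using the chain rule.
∂L/∂w₁ = 176

Forward pass:
z = w₁x = 2×4 = 8
h = ReLU(8) = 8
y = w₂h = 2×8 = 16

Backward pass:
∂L/∂y = 2(y - t) = 2(16 - 5) = 22
∂y/∂h = w₂ = 2
∂h/∂z = 1 (ReLU derivative)
∂z/∂w₁ = x = 4

∂L/∂w₁ = 22 × 2 × 1 × 4 = 176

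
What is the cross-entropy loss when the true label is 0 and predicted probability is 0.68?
L = 1.139

L = -0·log(0.68) - 1·log(0.32) = -log(0.32) = 1.139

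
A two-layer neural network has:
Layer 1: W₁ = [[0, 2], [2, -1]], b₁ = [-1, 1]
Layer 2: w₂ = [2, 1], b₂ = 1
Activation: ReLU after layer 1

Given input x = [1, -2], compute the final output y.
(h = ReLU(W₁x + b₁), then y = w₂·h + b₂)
y = 6

Layer 1 pre-activation: z₁ = [-5, 5]
After ReLU: h = [0, 5]
Layer 2 output: y = 2×0 + 1×5 + 1 = 6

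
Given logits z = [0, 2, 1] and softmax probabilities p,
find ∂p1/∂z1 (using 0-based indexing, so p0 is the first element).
∂p1/∂z1 = 0.2227

p = softmax(z) = [0.09003, 0.6652, 0.2447]
p1 = 0.6652

∂p1/∂z1 = p1(1 - p1) = 0.6652 × (1 - 0.6652) = 0.2227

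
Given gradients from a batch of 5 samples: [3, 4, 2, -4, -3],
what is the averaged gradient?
Average gradient = 0.4

Average = (1/5)(3 + 4 + 2 + -4 + -3) = 2/5 = 0.4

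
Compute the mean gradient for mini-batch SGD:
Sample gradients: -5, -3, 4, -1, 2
Average gradient = -0.6

Average = (1/5)(-5 + -3 + 4 + -1 + 2) = -3/5 = -0.6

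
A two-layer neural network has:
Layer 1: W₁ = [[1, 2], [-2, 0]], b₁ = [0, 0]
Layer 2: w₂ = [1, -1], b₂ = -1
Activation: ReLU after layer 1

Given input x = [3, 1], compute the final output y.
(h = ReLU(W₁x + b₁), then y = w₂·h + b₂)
y = 4

Layer 1 pre-activation: z₁ = [5, -6]
After ReLU: h = [5, 0]
Layer 2 output: y = 1×5 + -1×0 + -1 = 4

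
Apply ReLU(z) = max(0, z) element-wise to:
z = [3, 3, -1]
h = [3, 3, 0]

ReLU applied element-wise: max(0,3)=3, max(0,3)=3, max(0,-1)=0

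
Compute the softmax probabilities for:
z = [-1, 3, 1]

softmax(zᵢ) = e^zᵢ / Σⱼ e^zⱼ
p = [0.0159, 0.8668, 0.1173]

exp(z) = [0.3679, 20.09, 2.718]
Sum = 23.17
p = [0.0159, 0.8668, 0.1173]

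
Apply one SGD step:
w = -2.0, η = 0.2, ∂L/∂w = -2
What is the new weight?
w_new = -1.6

w_new = w - η·∂L/∂w = -2.0 - 0.2×(-2) = -2.0 - (-0.4) = -1.6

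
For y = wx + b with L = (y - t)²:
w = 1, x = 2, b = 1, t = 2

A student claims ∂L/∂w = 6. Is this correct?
Incorrect

y = (1)(2) + 1 = 3
∂L/∂y = 2(y - t) = 2(3 - 2) = 2
∂y/∂w = x = 2
∂L/∂w = 2 × 2 = 4

Claimed value: 6
Incorrect: The correct gradient is 4.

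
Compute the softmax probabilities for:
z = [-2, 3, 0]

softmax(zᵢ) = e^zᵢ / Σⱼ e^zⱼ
p = [0.0064, 0.9465, 0.0471]

exp(z) = [0.1353, 20.09, 1]
Sum = 21.22
p = [0.0064, 0.9465, 0.0471]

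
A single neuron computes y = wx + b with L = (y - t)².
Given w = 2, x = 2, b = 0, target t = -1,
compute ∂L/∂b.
∂L/∂b = 10

y = wx + b = (2)(2) + 0 = 4
∂L/∂y = 2(y - t) = 2(4 - -1) = 10
∂y/∂b = 1
∂L/∂b = ∂L/∂y · ∂y/∂b = 10 × 1 = 10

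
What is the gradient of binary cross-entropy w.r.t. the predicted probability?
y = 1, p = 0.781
∂L/∂p = -1.28

∂L/∂p = -y/p + (1-y)/(1-p) = -1/0.781 + 0 = -1.28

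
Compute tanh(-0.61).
-0.5441

tanh(-0.61) = (e^(-0.61) - e^(0.61))/(e^(-0.61) + e^(0.61)) = -0.5441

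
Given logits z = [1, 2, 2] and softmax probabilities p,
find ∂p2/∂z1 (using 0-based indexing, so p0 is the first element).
∂p2/∂z1 = -0.1784

p = softmax(z) = [0.1554, 0.4223, 0.4223]
p2 = 0.4223, p1 = 0.4223

∂p2/∂z1 = -p2 × p1 = -0.4223 × 0.4223 = -0.1784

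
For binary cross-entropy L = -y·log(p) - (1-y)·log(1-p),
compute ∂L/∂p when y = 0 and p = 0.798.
∂L/∂p = 4.95

∂L/∂p = -y/p + (1-y)/(1-p) = 0 + 1/0.202 = 4.95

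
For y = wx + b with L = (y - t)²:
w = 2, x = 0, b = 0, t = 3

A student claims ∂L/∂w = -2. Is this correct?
Incorrect

y = (2)(0) + 0 = 0
∂L/∂y = 2(y - t) = 2(0 - 3) = -6
∂y/∂w = x = 0
∂L/∂w = -6 × 0 = 0

Claimed value: -2
Incorrect: The correct gradient is 0.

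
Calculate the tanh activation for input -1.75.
-0.9414

tanh(-1.75) = (e^(-1.75) - e^(1.75))/(e^(-1.75) + e^(1.75)) = -0.9414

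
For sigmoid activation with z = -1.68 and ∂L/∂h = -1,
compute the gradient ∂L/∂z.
∂L/∂z = -0.1324

σ(-1.68) = 0.1571
σ'(-1.68) = σ(-1.68)(1 - σ(-1.68)) = 0.1571 × 0.8429 = 0.1324
∂L/∂z = ∂L/∂h · σ'(z) = -1 × 0.1324 = -0.1324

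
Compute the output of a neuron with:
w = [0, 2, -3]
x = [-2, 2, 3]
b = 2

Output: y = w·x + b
y = -3

y = (0)(-2) + (2)(2) + (-3)(3) + 2 = -3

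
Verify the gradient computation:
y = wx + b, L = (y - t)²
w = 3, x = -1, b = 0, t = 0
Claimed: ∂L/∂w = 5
Incorrect

y = (3)(-1) + 0 = -3
∂L/∂y = 2(y - t) = 2(-3 - 0) = -6
∂y/∂w = x = -1
∂L/∂w = -6 × -1 = 6

Claimed value: 5
Incorrect: The correct gradient is 6.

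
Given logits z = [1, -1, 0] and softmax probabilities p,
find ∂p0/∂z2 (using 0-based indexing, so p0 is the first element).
∂p0/∂z2 = -0.1628

p = softmax(z) = [0.6652, 0.09003, 0.2447]
p0 = 0.6652, p2 = 0.2447

∂p0/∂z2 = -p0 × p2 = -0.6652 × 0.2447 = -0.1628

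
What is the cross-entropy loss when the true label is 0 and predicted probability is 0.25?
L = 0.2877

L = -0·log(0.25) - 1·log(0.75) = -log(0.75) = 0.2877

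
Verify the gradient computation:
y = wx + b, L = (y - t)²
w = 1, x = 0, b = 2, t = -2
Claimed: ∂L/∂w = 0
Correct

y = (1)(0) + 2 = 2
∂L/∂y = 2(y - t) = 2(2 - -2) = 8
∂y/∂w = x = 0
∂L/∂w = 8 × 0 = 0

Claimed value: 0
Correct: The correct gradient is 0.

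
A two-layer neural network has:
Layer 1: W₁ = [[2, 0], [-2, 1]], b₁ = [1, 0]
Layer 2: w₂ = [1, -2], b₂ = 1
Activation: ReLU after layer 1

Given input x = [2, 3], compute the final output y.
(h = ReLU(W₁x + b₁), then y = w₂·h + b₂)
y = 6

Layer 1 pre-activation: z₁ = [5, -1]
After ReLU: h = [5, 0]
Layer 2 output: y = 1×5 + -2×0 + 1 = 6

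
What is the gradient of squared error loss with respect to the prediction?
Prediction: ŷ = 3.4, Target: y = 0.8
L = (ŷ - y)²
∂L/∂ŷ = 5.2

∂L/∂ŷ = 2(ŷ - y) = 2(3.4 - 0.8) = 2(2.6) = 5.2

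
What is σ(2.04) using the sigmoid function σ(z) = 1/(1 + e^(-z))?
0.8849

sigmoid(2.04) = 1/(1 + e^(-2.04)) = 1/(1 + 0.13) = 0.8849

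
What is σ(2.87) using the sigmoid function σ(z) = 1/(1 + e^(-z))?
0.9463

sigmoid(2.87) = 1/(1 + e^(-2.87)) = 1/(1 + 0.0567) = 0.9463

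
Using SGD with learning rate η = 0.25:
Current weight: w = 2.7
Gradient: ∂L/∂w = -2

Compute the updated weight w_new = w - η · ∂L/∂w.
w_new = 3.2

w_new = w - η·∂L/∂w = 2.7 - 0.25×(-2) = 2.7 - (-0.5) = 3.2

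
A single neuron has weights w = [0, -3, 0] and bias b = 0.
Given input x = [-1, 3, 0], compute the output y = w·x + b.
y = -9

y = (0)(-1) + (-3)(3) + (0)(0) + 0 = -9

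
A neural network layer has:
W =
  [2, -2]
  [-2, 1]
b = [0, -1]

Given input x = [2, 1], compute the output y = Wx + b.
y = [2, -4]

Wx = [2×2 + -2×1, -2×2 + 1×1]
   = [2, -3]
y = Wx + b = [2 + 0, -3 + -1] = [2, -4]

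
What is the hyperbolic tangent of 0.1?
0.09967

tanh(0.1) = (e^(0.1) - e^(-0.1))/(e^(0.1) + e^(-0.1)) = 0.09967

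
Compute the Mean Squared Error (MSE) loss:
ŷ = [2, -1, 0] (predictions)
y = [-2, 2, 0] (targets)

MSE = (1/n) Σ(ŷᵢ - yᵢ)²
MSE = 8.333

MSE = (1/3)((2--2)² + (-1-2)² + (0-0)²) = (1/3)(16 + 9 + 0) = 8.333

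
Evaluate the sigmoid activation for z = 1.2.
0.7685

sigmoid(1.2) = 1/(1 + e^(-1.2)) = 1/(1 + 0.3012) = 0.7685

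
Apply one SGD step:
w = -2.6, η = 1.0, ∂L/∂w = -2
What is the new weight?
w_new = -0.6

w_new = w - η·∂L/∂w = -2.6 - 1.0×(-2) = -2.6 - (-2) = -0.6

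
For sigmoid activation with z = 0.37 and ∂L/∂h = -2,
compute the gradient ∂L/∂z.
∂L/∂z = -0.4833

σ(0.37) = 0.5915
σ'(0.37) = σ(0.37)(1 - σ(0.37)) = 0.5915 × 0.4085 = 0.2416
∂L/∂z = ∂L/∂h · σ'(z) = -2 × 0.2416 = -0.4833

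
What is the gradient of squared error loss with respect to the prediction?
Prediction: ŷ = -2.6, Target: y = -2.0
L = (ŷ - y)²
∂L/∂ŷ = -1.2

∂L/∂ŷ = 2(ŷ - y) = 2(-2.6 - -2.0) = 2(-0.6) = -1.2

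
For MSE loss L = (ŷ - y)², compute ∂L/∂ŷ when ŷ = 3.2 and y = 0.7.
∂L/∂ŷ = 5.0

∂L/∂ŷ = 2(ŷ - y) = 2(3.2 - 0.7) = 2(2.5) = 5.0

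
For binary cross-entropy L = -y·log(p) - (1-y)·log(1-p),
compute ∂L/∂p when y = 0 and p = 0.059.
∂L/∂p = 1.063

∂L/∂p = -y/p + (1-y)/(1-p) = 0 + 1/0.941 = 1.063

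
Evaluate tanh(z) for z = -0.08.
-0.07983

tanh(-0.08) = (e^(-0.08) - e^(0.08))/(e^(-0.08) + e^(0.08)) = -0.07983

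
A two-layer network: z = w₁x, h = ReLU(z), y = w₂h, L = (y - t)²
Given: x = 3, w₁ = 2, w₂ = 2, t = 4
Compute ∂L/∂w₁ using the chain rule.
∂L/∂w₁ = 96

Forward pass:
z = w₁x = 2×3 = 6
h = ReLU(6) = 6
y = w₂h = 2×6 = 12

Backward pass:
∂L/∂y = 2(y - t) = 2(12 - 4) = 16
∂y/∂h = w₂ = 2
∂h/∂z = 1 (ReLU derivative)
∂z/∂w₁ = x = 3

∂L/∂w₁ = 16 × 2 × 1 × 3 = 96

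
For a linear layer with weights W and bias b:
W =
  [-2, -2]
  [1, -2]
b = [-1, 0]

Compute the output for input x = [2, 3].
y = [-11, -4]

Wx = [-2×2 + -2×3, 1×2 + -2×3]
   = [-10, -4]
y = Wx + b = [-10 + -1, -4 + 0] = [-11, -4]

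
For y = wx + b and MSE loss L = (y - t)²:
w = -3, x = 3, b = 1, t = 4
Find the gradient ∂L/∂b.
∂L/∂b = -24

y = wx + b = (-3)(3) + 1 = -8
∂L/∂y = 2(y - t) = 2(-8 - 4) = -24
∂y/∂b = 1
∂L/∂b = ∂L/∂y · ∂y/∂b = -24 × 1 = -24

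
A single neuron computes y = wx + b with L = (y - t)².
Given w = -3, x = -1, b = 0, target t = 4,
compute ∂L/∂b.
∂L/∂b = -2

y = wx + b = (-3)(-1) + 0 = 3
∂L/∂y = 2(y - t) = 2(3 - 4) = -2
∂y/∂b = 1
∂L/∂b = ∂L/∂y · ∂y/∂b = -2 × 1 = -2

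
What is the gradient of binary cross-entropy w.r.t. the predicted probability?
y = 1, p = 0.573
∂L/∂p = -1.745

∂L/∂p = -y/p + (1-y)/(1-p) = -1/0.573 + 0 = -1.745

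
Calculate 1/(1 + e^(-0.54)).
0.6318

sigmoid(0.54) = 1/(1 + e^(-0.54)) = 1/(1 + 0.5827) = 0.6318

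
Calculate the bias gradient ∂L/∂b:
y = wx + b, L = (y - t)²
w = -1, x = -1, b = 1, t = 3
∂L/∂b = -2

y = wx + b = (-1)(-1) + 1 = 2
∂L/∂y = 2(y - t) = 2(2 - 3) = -2
∂y/∂b = 1
∂L/∂b = ∂L/∂y · ∂y/∂b = -2 × 1 = -2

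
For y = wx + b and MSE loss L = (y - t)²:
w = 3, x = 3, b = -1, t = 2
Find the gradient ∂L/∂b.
∂L/∂b = 12

y = wx + b = (3)(3) + -1 = 8
∂L/∂y = 2(y - t) = 2(8 - 2) = 12
∂y/∂b = 1
∂L/∂b = ∂L/∂y · ∂y/∂b = 12 × 1 = 12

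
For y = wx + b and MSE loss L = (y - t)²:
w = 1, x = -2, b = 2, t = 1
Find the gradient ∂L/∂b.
∂L/∂b = -2

y = wx + b = (1)(-2) + 2 = 0
∂L/∂y = 2(y - t) = 2(0 - 1) = -2
∂y/∂b = 1
∂L/∂b = ∂L/∂y · ∂y/∂b = -2 × 1 = -2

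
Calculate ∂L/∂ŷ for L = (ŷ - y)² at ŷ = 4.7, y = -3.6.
∂L/∂ŷ = 16.6

∂L/∂ŷ = 2(ŷ - y) = 2(4.7 - -3.6) = 2(8.3) = 16.6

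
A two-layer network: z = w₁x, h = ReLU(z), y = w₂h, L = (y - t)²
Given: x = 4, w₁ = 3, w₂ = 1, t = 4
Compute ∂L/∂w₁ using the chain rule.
∂L/∂w₁ = 64

Forward pass:
z = w₁x = 3×4 = 12
h = ReLU(12) = 12
y = w₂h = 1×12 = 12

Backward pass:
∂L/∂y = 2(y - t) = 2(12 - 4) = 16
∂y/∂h = w₂ = 1
∂h/∂z = 1 (ReLU derivative)
∂z/∂w₁ = x = 4

∂L/∂w₁ = 16 × 1 × 1 × 4 = 64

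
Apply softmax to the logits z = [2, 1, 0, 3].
p = [0.2369, 0.0871, 0.0321, 0.6439]

exp(z) = [7.389, 2.718, 1, 20.09]
Sum = 31.19
p = [0.2369, 0.0871, 0.0321, 0.6439]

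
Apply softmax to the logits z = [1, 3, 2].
p = [0.09, 0.6652, 0.2447]

exp(z) = [2.718, 20.09, 7.389]
Sum = 30.19
p = [0.09, 0.6652, 0.2447]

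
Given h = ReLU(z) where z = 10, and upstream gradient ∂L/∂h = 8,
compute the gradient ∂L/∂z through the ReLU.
∂L/∂z = 8

h = ReLU(10) = 10
Since z > 0: ∂h/∂z = 1
∂L/∂z = ∂L/∂h · ∂h/∂z = 8 × 1 = 8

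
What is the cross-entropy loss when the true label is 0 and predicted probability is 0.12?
L = 0.1278

L = -0·log(0.12) - 1·log(0.88) = -log(0.88) = 0.1278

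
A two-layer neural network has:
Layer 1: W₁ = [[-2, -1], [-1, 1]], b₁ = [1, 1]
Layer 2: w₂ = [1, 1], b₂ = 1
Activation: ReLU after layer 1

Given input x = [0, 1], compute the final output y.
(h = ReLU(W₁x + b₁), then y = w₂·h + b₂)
y = 3

Layer 1 pre-activation: z₁ = [0, 2]
After ReLU: h = [0, 2]
Layer 2 output: y = 1×0 + 1×2 + 1 = 3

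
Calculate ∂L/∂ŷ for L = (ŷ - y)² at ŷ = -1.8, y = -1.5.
∂L/∂ŷ = -0.6

∂L/∂ŷ = 2(ŷ - y) = 2(-1.8 - -1.5) = 2(-0.3) = -0.6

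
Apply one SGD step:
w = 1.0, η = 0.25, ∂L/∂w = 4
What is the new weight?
w_new = 0

w_new = w - η·∂L/∂w = 1.0 - 0.25×(4) = 1.0 - (1) = 0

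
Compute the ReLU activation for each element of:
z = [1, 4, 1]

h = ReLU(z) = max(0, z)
h = [1, 4, 1]

ReLU applied element-wise: max(0,1)=1, max(0,4)=4, max(0,1)=1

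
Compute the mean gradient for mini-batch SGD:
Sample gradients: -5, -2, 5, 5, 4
Average gradient = 1.4

Average = (1/5)(-5 + -2 + 5 + 5 + 4) = 7/5 = 1.4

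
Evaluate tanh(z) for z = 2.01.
0.9647

tanh(2.01) = (e^(2.01) - e^(-2.01))/(e^(2.01) + e^(-2.01)) = 0.9647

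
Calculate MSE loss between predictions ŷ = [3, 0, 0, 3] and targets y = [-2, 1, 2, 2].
MSE = 7.75

MSE = (1/4)((3--2)² + (0-1)² + (0-2)² + (3-2)²) = (1/4)(25 + 1 + 4 + 1) = 7.75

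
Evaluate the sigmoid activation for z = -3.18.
0.03993

sigmoid(-3.18) = 1/(1 + e^(3.18)) = 1/(1 + 24.05) = 0.03993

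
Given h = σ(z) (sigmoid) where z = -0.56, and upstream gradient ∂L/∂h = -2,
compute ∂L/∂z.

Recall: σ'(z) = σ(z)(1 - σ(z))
∂L/∂z = -0.4628

σ(-0.56) = 0.3635
σ'(-0.56) = σ(-0.56)(1 - σ(-0.56)) = 0.3635 × 0.6365 = 0.2314
∂L/∂z = ∂L/∂h · σ'(z) = -2 × 0.2314 = -0.4628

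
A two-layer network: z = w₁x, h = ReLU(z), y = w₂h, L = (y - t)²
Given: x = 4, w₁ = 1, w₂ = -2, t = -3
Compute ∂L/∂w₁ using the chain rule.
∂L/∂w₁ = 80

Forward pass:
z = w₁x = 1×4 = 4
h = ReLU(4) = 4
y = w₂h = -2×4 = -8

Backward pass:
∂L/∂y = 2(y - t) = 2(-8 - -3) = -10
∂y/∂h = w₂ = -2
∂h/∂z = 1 (ReLU derivative)
∂z/∂w₁ = x = 4

∂L/∂w₁ = -10 × -2 × 1 × 4 = 80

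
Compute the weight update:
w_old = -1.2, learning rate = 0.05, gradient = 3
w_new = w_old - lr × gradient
w_new = -1.35

w_new = w - η·∂L/∂w = -1.2 - 0.05×(3) = -1.2 - (0.15) = -1.35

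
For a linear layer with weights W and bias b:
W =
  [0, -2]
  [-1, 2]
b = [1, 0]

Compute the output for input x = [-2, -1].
y = [3, 0]

Wx = [0×-2 + -2×-1, -1×-2 + 2×-1]
   = [2, 0]
y = Wx + b = [2 + 1, 0 + 0] = [3, 0]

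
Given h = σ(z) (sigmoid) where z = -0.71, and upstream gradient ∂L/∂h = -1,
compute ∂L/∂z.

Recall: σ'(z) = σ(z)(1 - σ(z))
∂L/∂z = -0.221

σ(-0.71) = 0.3296
σ'(-0.71) = σ(-0.71)(1 - σ(-0.71)) = 0.3296 × 0.6704 = 0.221
∂L/∂z = ∂L/∂h · σ'(z) = -1 × 0.221 = -0.221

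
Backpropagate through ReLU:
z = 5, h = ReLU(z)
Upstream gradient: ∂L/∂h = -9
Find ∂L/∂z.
∂L/∂z = -9

h = ReLU(5) = 5
Since z > 0: ∂h/∂z = 1
∂L/∂z = ∂L/∂h · ∂h/∂z = -9 × 1 = -9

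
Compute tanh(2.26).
0.9785

tanh(2.26) = (e^(2.26) - e^(-2.26))/(e^(2.26) + e^(-2.26)) = 0.9785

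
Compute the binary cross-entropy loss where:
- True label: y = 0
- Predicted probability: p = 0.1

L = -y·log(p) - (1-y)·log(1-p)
L = 0.1054

L = -0·log(0.1) - 1·log(0.9) = -log(0.9) = 0.1054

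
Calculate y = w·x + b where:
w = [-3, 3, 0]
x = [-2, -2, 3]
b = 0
y = 0

y = (-3)(-2) + (3)(-2) + (0)(3) + 0 = 0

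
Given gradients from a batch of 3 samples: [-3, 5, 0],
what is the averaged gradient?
Average gradient = 0.6667

Average = (1/3)(-3 + 5 + 0) = 2/3 = 0.6667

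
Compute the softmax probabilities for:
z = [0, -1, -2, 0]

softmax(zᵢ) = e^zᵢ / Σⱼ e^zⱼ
p = [0.3995, 0.147, 0.0541, 0.3995]

exp(z) = [1, 0.3679, 0.1353, 1]
Sum = 2.503
p = [0.3995, 0.147, 0.0541, 0.3995]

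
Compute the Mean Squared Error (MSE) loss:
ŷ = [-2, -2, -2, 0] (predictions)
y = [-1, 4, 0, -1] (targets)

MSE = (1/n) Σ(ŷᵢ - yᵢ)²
MSE = 10.5

MSE = (1/4)((-2--1)² + (-2-4)² + (-2-0)² + (0--1)²) = (1/4)(1 + 36 + 4 + 1) = 10.5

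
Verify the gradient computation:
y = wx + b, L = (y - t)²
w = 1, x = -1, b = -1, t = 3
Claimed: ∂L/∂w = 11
Incorrect

y = (1)(-1) + -1 = -2
∂L/∂y = 2(y - t) = 2(-2 - 3) = -10
∂y/∂w = x = -1
∂L/∂w = -10 × -1 = 10

Claimed value: 11
Incorrect: The correct gradient is 10.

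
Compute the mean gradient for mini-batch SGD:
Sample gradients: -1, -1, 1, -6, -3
Average gradient = -2

Average = (1/5)(-1 + -1 + 1 + -6 + -3) = -10/5 = -2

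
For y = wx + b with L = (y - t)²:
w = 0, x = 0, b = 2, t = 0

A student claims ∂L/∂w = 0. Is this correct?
Correct

y = (0)(0) + 2 = 2
∂L/∂y = 2(y - t) = 2(2 - 0) = 4
∂y/∂w = x = 0
∂L/∂w = 4 × 0 = 0

Claimed value: 0
Correct: The correct gradient is 0.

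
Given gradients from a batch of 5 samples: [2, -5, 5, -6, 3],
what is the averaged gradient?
Average gradient = -0.2

Average = (1/5)(2 + -5 + 5 + -6 + 3) = -1/5 = -0.2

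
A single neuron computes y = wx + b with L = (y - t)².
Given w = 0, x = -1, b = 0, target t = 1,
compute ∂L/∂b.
∂L/∂b = -2

y = wx + b = (0)(-1) + 0 = 0
∂L/∂y = 2(y - t) = 2(0 - 1) = -2
∂y/∂b = 1
∂L/∂b = ∂L/∂y · ∂y/∂b = -2 × 1 = -2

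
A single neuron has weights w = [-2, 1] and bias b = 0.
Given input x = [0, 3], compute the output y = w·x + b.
y = 3

y = (-2)(0) + (1)(3) + 0 = 3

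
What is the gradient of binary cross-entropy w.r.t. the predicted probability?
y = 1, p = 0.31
∂L/∂p = -3.226

∂L/∂p = -y/p + (1-y)/(1-p) = -1/0.31 + 0 = -3.226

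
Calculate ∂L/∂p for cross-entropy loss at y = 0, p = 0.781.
∂L/∂p = 4.566

∂L/∂p = -y/p + (1-y)/(1-p) = 0 + 1/0.219 = 4.566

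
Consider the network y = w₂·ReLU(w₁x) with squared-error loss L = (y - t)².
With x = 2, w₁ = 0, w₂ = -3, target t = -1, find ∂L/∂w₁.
∂L/∂w₁ = 0

Forward pass:
z = w₁x = 0×2 = 0
h = ReLU(0) = 0
y = w₂h = -3×0 = 0

Backward pass:
∂L/∂y = 2(y - t) = 2(0 - -1) = 2
∂y/∂h = w₂ = -3
∂h/∂z = 0 (ReLU derivative)
∂z/∂w₁ = x = 2

∂L/∂w₁ = 2 × -3 × 0 × 2 = 0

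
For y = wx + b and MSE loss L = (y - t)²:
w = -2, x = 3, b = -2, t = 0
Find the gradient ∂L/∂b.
∂L/∂b = -16

y = wx + b = (-2)(3) + -2 = -8
∂L/∂y = 2(y - t) = 2(-8 - 0) = -16
∂y/∂b = 1
∂L/∂b = ∂L/∂y · ∂y/∂b = -16 × 1 = -16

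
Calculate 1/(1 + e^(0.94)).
0.2809

sigmoid(-0.94) = 1/(1 + e^(0.94)) = 1/(1 + 2.56) = 0.2809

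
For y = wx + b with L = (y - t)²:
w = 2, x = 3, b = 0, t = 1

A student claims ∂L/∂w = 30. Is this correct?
Correct

y = (2)(3) + 0 = 6
∂L/∂y = 2(y - t) = 2(6 - 1) = 10
∂y/∂w = x = 3
∂L/∂w = 10 × 3 = 30

Claimed value: 30
Correct: The correct gradient is 30.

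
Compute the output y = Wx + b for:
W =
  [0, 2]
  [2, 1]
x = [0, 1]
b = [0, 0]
y = [2, 1]

Wx = [0×0 + 2×1, 2×0 + 1×1]
   = [2, 1]
y = Wx + b = [2 + 0, 1 + 0] = [2, 1]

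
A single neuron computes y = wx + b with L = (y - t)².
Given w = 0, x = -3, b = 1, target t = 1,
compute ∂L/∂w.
∂L/∂w = 0

y = wx + b = (0)(-3) + 1 = 1
∂L/∂y = 2(y - t) = 2(1 - 1) = 0
∂y/∂w = x = -3
∂L/∂w = ∂L/∂y · ∂y/∂w = 0 × -3 = 0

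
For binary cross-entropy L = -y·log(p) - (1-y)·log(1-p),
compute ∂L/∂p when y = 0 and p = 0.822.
∂L/∂p = 5.618

∂L/∂p = -y/p + (1-y)/(1-p) = 0 + 1/0.178 = 5.618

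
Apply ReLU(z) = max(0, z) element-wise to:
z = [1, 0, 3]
h = [1, 0, 3]

ReLU applied element-wise: max(0,1)=1, max(0,0)=0, max(0,3)=3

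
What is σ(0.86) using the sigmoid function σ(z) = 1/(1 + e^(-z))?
0.7027

sigmoid(0.86) = 1/(1 + e^(-0.86)) = 1/(1 + 0.4232) = 0.7027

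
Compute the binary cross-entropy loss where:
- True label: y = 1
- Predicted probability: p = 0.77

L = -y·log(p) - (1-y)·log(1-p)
L = 0.2614

L = -1·log(0.77) - 0·log(0.23) = -log(0.77) = 0.2614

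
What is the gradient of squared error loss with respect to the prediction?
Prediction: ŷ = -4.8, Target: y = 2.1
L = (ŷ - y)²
∂L/∂ŷ = -13.8

∂L/∂ŷ = 2(ŷ - y) = 2(-4.8 - 2.1) = 2(-6.9) = -13.8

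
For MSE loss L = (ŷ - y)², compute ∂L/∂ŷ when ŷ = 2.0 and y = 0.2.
∂L/∂ŷ = 3.6

∂L/∂ŷ = 2(ŷ - y) = 2(2.0 - 0.2) = 2(1.8) = 3.6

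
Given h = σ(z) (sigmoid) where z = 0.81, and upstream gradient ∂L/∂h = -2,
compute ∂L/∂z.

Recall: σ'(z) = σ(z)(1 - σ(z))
∂L/∂z = -0.4262

σ(0.81) = 0.6921
σ'(0.81) = σ(0.81)(1 - σ(0.81)) = 0.6921 × 0.3079 = 0.2131
∂L/∂z = ∂L/∂h · σ'(z) = -2 × 0.2131 = -0.4262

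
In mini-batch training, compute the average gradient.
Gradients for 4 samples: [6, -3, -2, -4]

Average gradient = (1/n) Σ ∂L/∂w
Average gradient = -0.75

Average = (1/4)(6 + -3 + -2 + -4) = -3/4 = -0.75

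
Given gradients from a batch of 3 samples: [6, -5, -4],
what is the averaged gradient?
Average gradient = -1

Average = (1/3)(6 + -5 + -4) = -3/3 = -1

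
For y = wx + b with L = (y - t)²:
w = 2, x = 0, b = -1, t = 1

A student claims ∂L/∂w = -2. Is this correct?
Incorrect

y = (2)(0) + -1 = -1
∂L/∂y = 2(y - t) = 2(-1 - 1) = -4
∂y/∂w = x = 0
∂L/∂w = -4 × 0 = 0

Claimed value: -2
Incorrect: The correct gradient is 0.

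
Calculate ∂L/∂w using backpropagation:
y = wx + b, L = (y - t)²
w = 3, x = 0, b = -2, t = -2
∂L/∂w = 0

y = wx + b = (3)(0) + -2 = -2
∂L/∂y = 2(y - t) = 2(-2 - -2) = 0
∂y/∂w = x = 0
∂L/∂w = ∂L/∂y · ∂y/∂w = 0 × 0 = 0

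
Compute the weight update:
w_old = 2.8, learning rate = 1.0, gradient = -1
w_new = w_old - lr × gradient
w_new = 3.8

w_new = w - η·∂L/∂w = 2.8 - 1.0×(-1) = 2.8 - (-1) = 3.8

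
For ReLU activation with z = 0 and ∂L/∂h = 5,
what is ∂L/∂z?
∂L/∂z = 0

h = ReLU(0) = 0
At z = 0: ∂h/∂z = 0 (by convention)
∂L/∂z = ∂L/∂h · ∂h/∂z = 5 × 0 = 0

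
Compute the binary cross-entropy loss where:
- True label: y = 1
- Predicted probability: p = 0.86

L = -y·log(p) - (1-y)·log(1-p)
L = 0.1508

L = -1·log(0.86) - 0·log(0.14) = -log(0.86) = 0.1508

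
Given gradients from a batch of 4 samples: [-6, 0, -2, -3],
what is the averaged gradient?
Average gradient = -2.75

Average = (1/4)(-6 + 0 + -2 + -3) = -11/4 = -2.75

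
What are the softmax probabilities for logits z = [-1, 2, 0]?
p = [0.042, 0.8438, 0.1142]

exp(z) = [0.3679, 7.389, 1]
Sum = 8.757
p = [0.042, 0.8438, 0.1142]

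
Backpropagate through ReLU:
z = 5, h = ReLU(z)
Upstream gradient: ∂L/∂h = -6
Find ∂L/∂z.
∂L/∂z = -6

h = ReLU(5) = 5
Since z > 0: ∂h/∂z = 1
∂L/∂z = ∂L/∂h · ∂h/∂z = -6 × 1 = -6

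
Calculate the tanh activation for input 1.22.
0.8397

tanh(1.22) = (e^(1.22) - e^(-1.22))/(e^(1.22) + e^(-1.22)) = 0.8397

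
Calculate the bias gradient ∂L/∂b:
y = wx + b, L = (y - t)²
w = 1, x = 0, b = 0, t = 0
∂L/∂b = 0

y = wx + b = (1)(0) + 0 = 0
∂L/∂y = 2(y - t) = 2(0 - 0) = 0
∂y/∂b = 1
∂L/∂b = ∂L/∂y · ∂y/∂b = 0 × 1 = 0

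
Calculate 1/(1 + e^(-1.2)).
0.7685

sigmoid(1.2) = 1/(1 + e^(-1.2)) = 1/(1 + 0.3012) = 0.7685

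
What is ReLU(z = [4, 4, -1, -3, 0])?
h = [4, 4, 0, 0, 0]

ReLU applied element-wise: max(0,4)=4, max(0,4)=4, max(0,-1)=0, max(0,-3)=0, max(0,0)=0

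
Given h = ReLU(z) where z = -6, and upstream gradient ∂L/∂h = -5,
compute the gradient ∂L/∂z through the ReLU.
∂L/∂z = 0

h = ReLU(-6) = 0
Since z < 0: ∂h/∂z = 0
∂L/∂z = ∂L/∂h · ∂h/∂z = -5 × 0 = 0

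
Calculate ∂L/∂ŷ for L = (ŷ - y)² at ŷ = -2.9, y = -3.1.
∂L/∂ŷ = 0.4

∂L/∂ŷ = 2(ŷ - y) = 2(-2.9 - -3.1) = 2(0.2) = 0.4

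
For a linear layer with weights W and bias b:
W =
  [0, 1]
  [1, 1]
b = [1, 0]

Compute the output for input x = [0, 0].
y = [1, 0]

Wx = [0×0 + 1×0, 1×0 + 1×0]
   = [0, 0]
y = Wx + b = [0 + 1, 0 + 0] = [1, 0]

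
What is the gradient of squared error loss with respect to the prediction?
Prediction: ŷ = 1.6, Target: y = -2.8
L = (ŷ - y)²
∂L/∂ŷ = 8.8

∂L/∂ŷ = 2(ŷ - y) = 2(1.6 - -2.8) = 2(4.4) = 8.8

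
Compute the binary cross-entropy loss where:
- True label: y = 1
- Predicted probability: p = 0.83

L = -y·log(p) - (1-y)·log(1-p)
L = 0.1863

L = -1·log(0.83) - 0·log(0.17) = -log(0.83) = 0.1863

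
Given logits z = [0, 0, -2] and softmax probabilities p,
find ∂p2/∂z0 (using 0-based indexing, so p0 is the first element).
∂p2/∂z0 = -0.02968

p = softmax(z) = [0.4683, 0.4683, 0.06338]
p2 = 0.06338, p0 = 0.4683

∂p2/∂z0 = -p2 × p0 = -0.06338 × 0.4683 = -0.02968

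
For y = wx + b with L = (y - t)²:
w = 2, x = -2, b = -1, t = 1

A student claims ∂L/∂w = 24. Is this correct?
Correct

y = (2)(-2) + -1 = -5
∂L/∂y = 2(y - t) = 2(-5 - 1) = -12
∂y/∂w = x = -2
∂L/∂w = -12 × -2 = 24

Claimed value: 24
Correct: The correct gradient is 24.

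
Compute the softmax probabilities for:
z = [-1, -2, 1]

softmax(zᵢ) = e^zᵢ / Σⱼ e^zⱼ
p = [0.1142, 0.042, 0.8438]

exp(z) = [0.3679, 0.1353, 2.718]
Sum = 3.221
p = [0.1142, 0.042, 0.8438]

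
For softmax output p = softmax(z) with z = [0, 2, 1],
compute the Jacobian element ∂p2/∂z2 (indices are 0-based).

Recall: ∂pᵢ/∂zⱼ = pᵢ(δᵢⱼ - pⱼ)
∂p2/∂z2 = 0.1848

p = softmax(z) = [0.09003, 0.6652, 0.2447]
p2 = 0.2447

∂p2/∂z2 = p2(1 - p2) = 0.2447 × (1 - 0.2447) = 0.1848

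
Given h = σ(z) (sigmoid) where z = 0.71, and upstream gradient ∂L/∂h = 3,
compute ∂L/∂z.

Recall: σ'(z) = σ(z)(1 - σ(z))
∂L/∂z = 0.6629

σ(0.71) = 0.6704
σ'(0.71) = σ(0.71)(1 - σ(0.71)) = 0.6704 × 0.3296 = 0.221
∂L/∂z = ∂L/∂h · σ'(z) = 3 × 0.221 = 0.6629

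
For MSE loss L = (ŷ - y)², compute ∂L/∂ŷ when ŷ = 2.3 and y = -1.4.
∂L/∂ŷ = 7.4

∂L/∂ŷ = 2(ŷ - y) = 2(2.3 - -1.4) = 2(3.7) = 7.4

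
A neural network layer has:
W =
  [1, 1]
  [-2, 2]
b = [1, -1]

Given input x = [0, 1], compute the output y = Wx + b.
y = [2, 1]

Wx = [1×0 + 1×1, -2×0 + 2×1]
   = [1, 2]
y = Wx + b = [1 + 1, 2 + -1] = [2, 1]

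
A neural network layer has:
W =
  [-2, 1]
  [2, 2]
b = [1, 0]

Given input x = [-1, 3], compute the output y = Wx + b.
y = [6, 4]

Wx = [-2×-1 + 1×3, 2×-1 + 2×3]
   = [5, 4]
y = Wx + b = [5 + 1, 4 + 0] = [6, 4]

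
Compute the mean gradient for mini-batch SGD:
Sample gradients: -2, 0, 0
Average gradient = -0.6667

Average = (1/3)(-2 + 0 + 0) = -2/3 = -0.6667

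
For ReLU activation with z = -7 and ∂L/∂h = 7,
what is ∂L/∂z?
∂L/∂z = 0

h = ReLU(-7) = 0
Since z < 0: ∂h/∂z = 0
∂L/∂z = ∂L/∂h · ∂h/∂z = 7 × 0 = 0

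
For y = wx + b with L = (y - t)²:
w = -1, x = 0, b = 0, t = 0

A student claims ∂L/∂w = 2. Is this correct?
Incorrect

y = (-1)(0) + 0 = 0
∂L/∂y = 2(y - t) = 2(0 - 0) = 0
∂y/∂w = x = 0
∂L/∂w = 0 × 0 = 0

Claimed value: 2
Incorrect: The correct gradient is 0.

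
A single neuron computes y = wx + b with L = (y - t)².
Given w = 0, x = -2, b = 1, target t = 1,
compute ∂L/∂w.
∂L/∂w = 0

y = wx + b = (0)(-2) + 1 = 1
∂L/∂y = 2(y - t) = 2(1 - 1) = 0
∂y/∂w = x = -2
∂L/∂w = ∂L/∂y · ∂y/∂w = 0 × -2 = 0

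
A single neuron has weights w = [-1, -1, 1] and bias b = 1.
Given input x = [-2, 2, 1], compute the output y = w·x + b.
y = 2

y = (-1)(-2) + (-1)(2) + (1)(1) + 1 = 2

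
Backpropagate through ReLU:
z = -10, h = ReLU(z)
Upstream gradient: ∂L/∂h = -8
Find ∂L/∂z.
∂L/∂z = 0

h = ReLU(-10) = 0
Since z < 0: ∂h/∂z = 0
∂L/∂z = ∂L/∂h · ∂h/∂z = -8 × 0 = 0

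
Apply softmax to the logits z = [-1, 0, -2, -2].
p = [0.2245, 0.6103, 0.0826, 0.0826]

exp(z) = [0.3679, 1, 0.1353, 0.1353]
Sum = 1.639
p = [0.2245, 0.6103, 0.0826, 0.0826]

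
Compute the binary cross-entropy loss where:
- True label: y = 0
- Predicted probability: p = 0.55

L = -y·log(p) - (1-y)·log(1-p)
L = 0.7985

L = -0·log(0.55) - 1·log(0.45) = -log(0.45) = 0.7985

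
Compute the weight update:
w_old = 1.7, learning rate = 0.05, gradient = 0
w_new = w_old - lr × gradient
w_new = 1.7

w_new = w - η·∂L/∂w = 1.7 - 0.05×(0) = 1.7 - (0) = 1.7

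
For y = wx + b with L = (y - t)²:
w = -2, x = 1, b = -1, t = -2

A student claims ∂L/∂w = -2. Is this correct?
Correct

y = (-2)(1) + -1 = -3
∂L/∂y = 2(y - t) = 2(-3 - -2) = -2
∂y/∂w = x = 1
∂L/∂w = -2 × 1 = -2

Claimed value: -2
Correct: The correct gradient is -2.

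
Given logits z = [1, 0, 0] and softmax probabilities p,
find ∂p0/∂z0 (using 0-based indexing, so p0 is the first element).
∂p0/∂z0 = 0.2442

p = softmax(z) = [0.5761, 0.2119, 0.2119]
p0 = 0.5761

∂p0/∂z0 = p0(1 - p0) = 0.5761 × (1 - 0.5761) = 0.2442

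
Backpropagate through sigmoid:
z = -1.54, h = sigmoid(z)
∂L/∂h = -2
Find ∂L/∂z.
∂L/∂z = -0.2907

σ(-1.54) = 0.1765
σ'(-1.54) = σ(-1.54)(1 - σ(-1.54)) = 0.1765 × 0.8235 = 0.1454
∂L/∂z = ∂L/∂h · σ'(z) = -2 × 0.1454 = -0.2907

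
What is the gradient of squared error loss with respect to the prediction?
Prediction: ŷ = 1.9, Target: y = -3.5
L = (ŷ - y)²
∂L/∂ŷ = 10.8

∂L/∂ŷ = 2(ŷ - y) = 2(1.9 - -3.5) = 2(5.4) = 10.8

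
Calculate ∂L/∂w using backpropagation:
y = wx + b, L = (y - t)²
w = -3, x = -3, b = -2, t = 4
∂L/∂w = -18

y = wx + b = (-3)(-3) + -2 = 7
∂L/∂y = 2(y - t) = 2(7 - 4) = 6
∂y/∂w = x = -3
∂L/∂w = ∂L/∂y · ∂y/∂w = 6 × -3 = -18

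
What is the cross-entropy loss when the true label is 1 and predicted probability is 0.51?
L = 0.6733

L = -1·log(0.51) - 0·log(0.49) = -log(0.51) = 0.6733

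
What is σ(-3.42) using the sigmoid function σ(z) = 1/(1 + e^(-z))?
0.03168

sigmoid(-3.42) = 1/(1 + e^(3.42)) = 1/(1 + 30.57) = 0.03168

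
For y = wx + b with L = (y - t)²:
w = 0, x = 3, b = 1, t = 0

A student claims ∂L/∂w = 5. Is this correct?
Incorrect

y = (0)(3) + 1 = 1
∂L/∂y = 2(y - t) = 2(1 - 0) = 2
∂y/∂w = x = 3
∂L/∂w = 2 × 3 = 6

Claimed value: 5
Incorrect: The correct gradient is 6.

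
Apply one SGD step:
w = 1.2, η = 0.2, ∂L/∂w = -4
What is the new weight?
w_new = 2

w_new = w - η·∂L/∂w = 1.2 - 0.2×(-4) = 1.2 - (-0.8) = 2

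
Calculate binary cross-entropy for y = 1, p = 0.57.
L = 0.5621

L = -1·log(0.57) - 0·log(0.43) = -log(0.57) = 0.5621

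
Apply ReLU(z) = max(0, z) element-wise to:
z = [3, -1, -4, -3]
h = [3, 0, 0, 0]

ReLU applied element-wise: max(0,3)=3, max(0,-1)=0, max(0,-4)=0, max(0,-3)=0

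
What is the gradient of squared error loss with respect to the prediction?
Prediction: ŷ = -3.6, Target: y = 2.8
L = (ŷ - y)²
∂L/∂ŷ = -12.8

∂L/∂ŷ = 2(ŷ - y) = 2(-3.6 - 2.8) = 2(-6.4) = -12.8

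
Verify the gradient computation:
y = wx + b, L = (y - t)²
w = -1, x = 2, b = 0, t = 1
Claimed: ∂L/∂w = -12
Correct

y = (-1)(2) + 0 = -2
∂L/∂y = 2(y - t) = 2(-2 - 1) = -6
∂y/∂w = x = 2
∂L/∂w = -6 × 2 = -12

Claimed value: -12
Correct: The correct gradient is -12.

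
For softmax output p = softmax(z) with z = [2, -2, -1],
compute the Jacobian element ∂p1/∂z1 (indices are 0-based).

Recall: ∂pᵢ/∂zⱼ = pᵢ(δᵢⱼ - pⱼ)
∂p1/∂z1 = 0.01685

p = softmax(z) = [0.9362, 0.01715, 0.04661]
p1 = 0.01715

∂p1/∂z1 = p1(1 - p1) = 0.01715 × (1 - 0.01715) = 0.01685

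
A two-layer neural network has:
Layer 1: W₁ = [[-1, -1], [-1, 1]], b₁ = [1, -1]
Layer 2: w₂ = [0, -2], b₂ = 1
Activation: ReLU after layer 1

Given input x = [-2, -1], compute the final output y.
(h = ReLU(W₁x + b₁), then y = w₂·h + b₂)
y = 1

Layer 1 pre-activation: z₁ = [4, 0]
After ReLU: h = [4, 0]
Layer 2 output: y = 0×4 + -2×0 + 1 = 1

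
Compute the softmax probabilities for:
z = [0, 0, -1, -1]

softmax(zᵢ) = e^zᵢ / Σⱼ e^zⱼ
p = [0.3655, 0.3655, 0.1345, 0.1345]

exp(z) = [1, 1, 0.3679, 0.3679]
Sum = 2.736
p = [0.3655, 0.3655, 0.1345, 0.1345]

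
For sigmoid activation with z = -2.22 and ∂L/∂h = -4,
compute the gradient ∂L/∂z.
∂L/∂z = -0.3535

σ(-2.22) = 0.09797
σ'(-2.22) = σ(-2.22)(1 - σ(-2.22)) = 0.09797 × 0.902 = 0.08837
∂L/∂z = ∂L/∂h · σ'(z) = -4 × 0.08837 = -0.3535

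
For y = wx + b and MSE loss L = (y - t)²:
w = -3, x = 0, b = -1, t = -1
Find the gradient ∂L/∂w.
∂L/∂w = 0

y = wx + b = (-3)(0) + -1 = -1
∂L/∂y = 2(y - t) = 2(-1 - -1) = 0
∂y/∂w = x = 0
∂L/∂w = ∂L/∂y · ∂y/∂w = 0 × 0 = 0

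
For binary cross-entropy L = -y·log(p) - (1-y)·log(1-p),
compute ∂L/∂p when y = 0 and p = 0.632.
∂L/∂p = 2.717

∂L/∂p = -y/p + (1-y)/(1-p) = 0 + 1/0.368 = 2.717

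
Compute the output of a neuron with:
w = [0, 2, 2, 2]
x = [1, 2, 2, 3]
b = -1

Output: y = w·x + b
y = 13

y = (0)(1) + (2)(2) + (2)(2) + (2)(3) + -1 = 13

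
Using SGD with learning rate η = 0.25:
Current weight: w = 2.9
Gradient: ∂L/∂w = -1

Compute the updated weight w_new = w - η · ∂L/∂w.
w_new = 3.15

w_new = w - η·∂L/∂w = 2.9 - 0.25×(-1) = 2.9 - (-0.25) = 3.15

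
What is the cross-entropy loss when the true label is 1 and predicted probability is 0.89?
L = 0.1165

L = -1·log(0.89) - 0·log(0.11) = -log(0.89) = 0.1165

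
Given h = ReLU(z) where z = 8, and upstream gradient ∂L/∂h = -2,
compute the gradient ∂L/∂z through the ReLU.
∂L/∂z = -2

h = ReLU(8) = 8
Since z > 0: ∂h/∂z = 1
∂L/∂z = ∂L/∂h · ∂h/∂z = -2 × 1 = -2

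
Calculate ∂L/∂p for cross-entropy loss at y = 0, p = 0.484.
∂L/∂p = 1.938

∂L/∂p = -y/p + (1-y)/(1-p) = 0 + 1/0.516 = 1.938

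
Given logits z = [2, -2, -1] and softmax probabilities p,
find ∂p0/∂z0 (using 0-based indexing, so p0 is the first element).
∂p0/∂z0 = 0.0597

p = softmax(z) = [0.9362, 0.01715, 0.04661]
p0 = 0.9362

∂p0/∂z0 = p0(1 - p0) = 0.9362 × (1 - 0.9362) = 0.0597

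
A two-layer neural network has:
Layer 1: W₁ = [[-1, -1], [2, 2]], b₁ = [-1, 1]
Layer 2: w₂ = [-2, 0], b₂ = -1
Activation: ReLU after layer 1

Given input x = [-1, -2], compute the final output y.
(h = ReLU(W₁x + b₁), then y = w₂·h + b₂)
y = -5

Layer 1 pre-activation: z₁ = [2, -5]
After ReLU: h = [2, 0]
Layer 2 output: y = -2×2 + 0×0 + -1 = -5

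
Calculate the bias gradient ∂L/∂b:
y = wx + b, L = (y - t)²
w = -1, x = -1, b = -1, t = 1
∂L/∂b = -2

y = wx + b = (-1)(-1) + -1 = 0
∂L/∂y = 2(y - t) = 2(0 - 1) = -2
∂y/∂b = 1
∂L/∂b = ∂L/∂y · ∂y/∂b = -2 × 1 = -2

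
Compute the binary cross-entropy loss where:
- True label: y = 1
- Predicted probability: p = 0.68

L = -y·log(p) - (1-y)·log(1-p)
L = 0.3857

L = -1·log(0.68) - 0·log(0.32) = -log(0.68) = 0.3857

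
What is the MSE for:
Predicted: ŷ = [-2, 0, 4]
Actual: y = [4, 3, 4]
MSE = 15

MSE = (1/3)((-2-4)² + (0-3)² + (4-4)²) = (1/3)(36 + 9 + 0) = 15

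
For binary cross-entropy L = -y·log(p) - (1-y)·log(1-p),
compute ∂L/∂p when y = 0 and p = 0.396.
∂L/∂p = 1.656

∂L/∂p = -y/p + (1-y)/(1-p) = 0 + 1/0.604 = 1.656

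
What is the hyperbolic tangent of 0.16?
0.1586

tanh(0.16) = (e^(0.16) - e^(-0.16))/(e^(0.16) + e^(-0.16)) = 0.1586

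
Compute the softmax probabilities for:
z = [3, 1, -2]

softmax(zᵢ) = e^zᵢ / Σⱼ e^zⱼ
p = [0.8756, 0.1185, 0.0059]

exp(z) = [20.09, 2.718, 0.1353]
Sum = 22.94
p = [0.8756, 0.1185, 0.0059]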